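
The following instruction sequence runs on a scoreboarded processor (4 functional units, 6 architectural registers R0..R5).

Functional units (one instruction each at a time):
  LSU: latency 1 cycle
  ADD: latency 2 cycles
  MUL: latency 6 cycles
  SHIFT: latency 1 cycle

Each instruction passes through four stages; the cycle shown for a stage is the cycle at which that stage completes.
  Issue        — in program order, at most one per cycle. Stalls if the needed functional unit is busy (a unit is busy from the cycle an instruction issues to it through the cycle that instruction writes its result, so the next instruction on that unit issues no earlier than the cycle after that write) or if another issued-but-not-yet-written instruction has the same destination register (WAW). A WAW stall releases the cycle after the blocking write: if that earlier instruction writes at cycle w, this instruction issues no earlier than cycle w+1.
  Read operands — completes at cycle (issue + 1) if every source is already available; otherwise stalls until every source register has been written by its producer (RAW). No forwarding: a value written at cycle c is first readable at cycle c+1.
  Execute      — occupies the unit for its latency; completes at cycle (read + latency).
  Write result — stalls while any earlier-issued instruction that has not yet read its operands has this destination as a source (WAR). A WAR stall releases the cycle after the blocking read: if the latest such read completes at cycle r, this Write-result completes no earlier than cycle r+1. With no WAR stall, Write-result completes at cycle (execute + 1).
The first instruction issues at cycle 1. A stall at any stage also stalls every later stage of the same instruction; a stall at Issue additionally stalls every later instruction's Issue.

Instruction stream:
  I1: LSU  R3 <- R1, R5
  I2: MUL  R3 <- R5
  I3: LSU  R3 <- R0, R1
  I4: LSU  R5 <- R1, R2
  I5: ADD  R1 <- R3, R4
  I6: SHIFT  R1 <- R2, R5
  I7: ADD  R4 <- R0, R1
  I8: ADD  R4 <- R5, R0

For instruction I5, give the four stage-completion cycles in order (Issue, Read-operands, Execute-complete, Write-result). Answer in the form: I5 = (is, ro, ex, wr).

c1: I1→LSU
c2: I1 RO
c3: I1 EX
c4: I1 WR R3
c5: I2→MUL
c6: I2 RO
c12: I2 EX
c13: I2 WR R3
c14: I3→LSU
c15: I3 RO
c16: I3 EX
c17: I3 WR R3
c18: I4→LSU
c19: I4 RO | I5→ADD
c20: I4 EX | I5 RO
c21: I4 WR R5
c22: I5 EX
c23: I5 WR R1
c24: I6→SHIFT
c25: I6 RO | I7→ADD
c26: I6 EX
c27: I6 WR R1
c28: I7 RO
c30: I7 EX
c31: I7 WR R4
c32: I8→ADD
c33: I8 RO
c35: I8 EX
c36: I8 WR R4

I5 = (19, 20, 22, 23)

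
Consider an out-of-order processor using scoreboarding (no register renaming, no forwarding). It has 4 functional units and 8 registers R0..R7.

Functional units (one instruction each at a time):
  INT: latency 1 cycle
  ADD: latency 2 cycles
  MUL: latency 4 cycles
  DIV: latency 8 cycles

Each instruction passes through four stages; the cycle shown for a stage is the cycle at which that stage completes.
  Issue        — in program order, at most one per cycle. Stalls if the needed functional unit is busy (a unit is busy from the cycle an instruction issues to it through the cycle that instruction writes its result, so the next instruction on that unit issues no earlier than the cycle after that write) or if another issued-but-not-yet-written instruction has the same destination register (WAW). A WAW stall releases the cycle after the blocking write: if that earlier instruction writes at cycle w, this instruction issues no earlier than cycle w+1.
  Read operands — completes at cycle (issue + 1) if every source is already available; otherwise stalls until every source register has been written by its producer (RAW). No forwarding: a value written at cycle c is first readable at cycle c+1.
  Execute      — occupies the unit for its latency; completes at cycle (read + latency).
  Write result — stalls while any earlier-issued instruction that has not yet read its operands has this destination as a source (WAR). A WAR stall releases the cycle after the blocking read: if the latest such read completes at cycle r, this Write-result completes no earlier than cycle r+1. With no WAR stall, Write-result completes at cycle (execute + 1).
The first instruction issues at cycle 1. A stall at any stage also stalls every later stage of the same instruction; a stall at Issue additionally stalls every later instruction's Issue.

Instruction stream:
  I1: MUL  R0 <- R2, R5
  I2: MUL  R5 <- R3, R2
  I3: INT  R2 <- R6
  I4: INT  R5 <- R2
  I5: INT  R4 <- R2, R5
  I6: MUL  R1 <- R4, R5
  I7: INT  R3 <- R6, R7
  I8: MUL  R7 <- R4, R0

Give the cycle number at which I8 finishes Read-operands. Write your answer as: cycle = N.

cycle = 30

I1  is:1  ro:2  ex:6  wr:7
I2  is:8  ro:9  ex:13  wr:14  — struct: MUL busy until I1 writes@7
I3  is:9  ro:10  ex:11  wr:12
I4  is:15  ro:16  ex:17  wr:18  — WAW R5: wait I2 write@14
I5  is:19  ro:20  ex:21  wr:22  — struct: INT busy until I4 writes@18
I6  is:20  ro:23  ex:27  wr:28  — RAW R4: wait I5 write@22
I7  is:23  ro:24  ex:25  wr:26  — struct: INT busy until I5 writes@22
I8  is:29  ro:30  ex:34  wr:35  — struct: MUL busy until I6 writes@28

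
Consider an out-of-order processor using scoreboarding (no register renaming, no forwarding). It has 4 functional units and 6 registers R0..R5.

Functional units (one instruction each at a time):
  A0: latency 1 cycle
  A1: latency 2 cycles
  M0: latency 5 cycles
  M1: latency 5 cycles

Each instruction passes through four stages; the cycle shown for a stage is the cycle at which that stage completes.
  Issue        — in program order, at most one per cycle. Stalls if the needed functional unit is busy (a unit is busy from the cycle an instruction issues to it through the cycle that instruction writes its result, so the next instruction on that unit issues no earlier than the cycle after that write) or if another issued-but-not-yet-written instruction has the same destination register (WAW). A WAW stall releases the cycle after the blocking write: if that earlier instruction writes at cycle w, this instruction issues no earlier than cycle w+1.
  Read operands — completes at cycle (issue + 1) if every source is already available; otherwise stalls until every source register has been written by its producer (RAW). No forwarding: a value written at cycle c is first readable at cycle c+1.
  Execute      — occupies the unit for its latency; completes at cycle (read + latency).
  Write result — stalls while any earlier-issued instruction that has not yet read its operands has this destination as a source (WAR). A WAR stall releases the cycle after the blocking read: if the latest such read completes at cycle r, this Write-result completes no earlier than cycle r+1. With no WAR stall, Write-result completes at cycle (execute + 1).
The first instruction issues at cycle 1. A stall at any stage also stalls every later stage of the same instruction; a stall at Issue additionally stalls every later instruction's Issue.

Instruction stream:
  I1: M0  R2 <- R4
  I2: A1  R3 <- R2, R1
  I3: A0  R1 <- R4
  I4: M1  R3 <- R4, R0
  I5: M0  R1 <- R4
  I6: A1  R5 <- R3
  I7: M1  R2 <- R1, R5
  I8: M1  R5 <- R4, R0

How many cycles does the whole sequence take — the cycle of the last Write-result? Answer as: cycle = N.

cycle = 39

I1  is:1  ro:2  ex:7  wr:8
I2  is:2  ro:9  ex:11  wr:12  — RAW R2: wait I1 write@8
I3  is:3  ro:4  ex:5  wr:10  — WAR R1: wait I2 read@9
I4  is:13  ro:14  ex:19  wr:20  — WAW R3: wait I2 write@12
I5  is:14  ro:15  ex:20  wr:21
I6  is:15  ro:21  ex:23  wr:24  — RAW R3: wait I4 write@20
I7  is:21  ro:25  ex:30  wr:31  — struct: M1 busy until I4 writes@20, RAW R5: wait I6 write@24
I8  is:32  ro:33  ex:38  wr:39  — struct: M1 busy until I7 writes@31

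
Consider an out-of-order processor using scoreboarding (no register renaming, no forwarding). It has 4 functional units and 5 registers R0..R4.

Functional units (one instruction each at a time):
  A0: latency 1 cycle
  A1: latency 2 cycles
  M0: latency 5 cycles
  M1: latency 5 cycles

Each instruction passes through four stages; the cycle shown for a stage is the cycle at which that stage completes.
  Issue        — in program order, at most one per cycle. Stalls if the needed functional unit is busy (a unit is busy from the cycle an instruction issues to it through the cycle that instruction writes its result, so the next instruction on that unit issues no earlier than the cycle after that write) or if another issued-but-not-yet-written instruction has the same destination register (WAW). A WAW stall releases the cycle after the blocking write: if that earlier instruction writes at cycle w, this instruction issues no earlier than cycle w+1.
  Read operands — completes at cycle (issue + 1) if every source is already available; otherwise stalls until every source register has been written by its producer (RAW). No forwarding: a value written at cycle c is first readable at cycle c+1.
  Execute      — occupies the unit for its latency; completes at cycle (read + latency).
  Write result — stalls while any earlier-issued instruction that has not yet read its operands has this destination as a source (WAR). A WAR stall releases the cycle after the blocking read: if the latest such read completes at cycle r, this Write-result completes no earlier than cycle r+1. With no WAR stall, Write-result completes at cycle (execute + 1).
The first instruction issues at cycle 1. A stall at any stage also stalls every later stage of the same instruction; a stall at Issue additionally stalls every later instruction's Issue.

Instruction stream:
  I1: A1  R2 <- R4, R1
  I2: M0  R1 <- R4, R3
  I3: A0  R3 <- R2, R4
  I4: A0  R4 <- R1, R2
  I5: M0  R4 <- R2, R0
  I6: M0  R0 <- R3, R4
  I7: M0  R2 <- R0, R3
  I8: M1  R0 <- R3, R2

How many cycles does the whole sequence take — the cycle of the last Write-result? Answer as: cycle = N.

cycle = 43

I1  is:1  ro:2  ex:4  wr:5
I2  is:2  ro:3  ex:8  wr:9
I3  is:3  ro:6  ex:7  wr:8  — RAW R2: wait I1 write@5
I4  is:9  ro:10  ex:11  wr:12  — struct: A0 busy until I3 writes@8
I5  is:13  ro:14  ex:19  wr:20  — WAW R4: wait I4 write@12
I6  is:21  ro:22  ex:27  wr:28  — struct: M0 busy until I5 writes@20
I7  is:29  ro:30  ex:35  wr:36  — struct: M0 busy until I6 writes@28
I8  is:30  ro:37  ex:42  wr:43  — RAW R2: wait I7 write@36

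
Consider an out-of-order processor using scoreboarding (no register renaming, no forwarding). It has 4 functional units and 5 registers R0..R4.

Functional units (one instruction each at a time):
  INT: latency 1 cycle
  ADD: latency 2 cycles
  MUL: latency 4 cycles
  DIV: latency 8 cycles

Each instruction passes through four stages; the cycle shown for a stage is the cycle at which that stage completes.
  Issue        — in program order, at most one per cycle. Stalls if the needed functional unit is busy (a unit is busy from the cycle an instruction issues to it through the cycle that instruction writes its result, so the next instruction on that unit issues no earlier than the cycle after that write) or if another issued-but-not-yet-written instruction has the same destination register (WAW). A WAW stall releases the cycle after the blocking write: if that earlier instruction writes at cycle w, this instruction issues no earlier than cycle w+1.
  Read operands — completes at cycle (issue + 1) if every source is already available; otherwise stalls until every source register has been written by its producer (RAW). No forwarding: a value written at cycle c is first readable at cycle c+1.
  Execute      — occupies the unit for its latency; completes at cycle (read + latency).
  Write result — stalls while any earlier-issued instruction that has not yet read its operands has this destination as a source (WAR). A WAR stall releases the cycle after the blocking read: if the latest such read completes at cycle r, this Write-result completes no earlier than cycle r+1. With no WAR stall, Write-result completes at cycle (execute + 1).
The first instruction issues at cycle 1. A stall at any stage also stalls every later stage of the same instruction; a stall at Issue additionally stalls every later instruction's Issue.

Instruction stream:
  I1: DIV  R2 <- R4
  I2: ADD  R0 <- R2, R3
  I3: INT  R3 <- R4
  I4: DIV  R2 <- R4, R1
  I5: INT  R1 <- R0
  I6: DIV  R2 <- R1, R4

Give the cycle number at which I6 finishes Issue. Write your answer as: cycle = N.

cycle = 23

[I1] 1/2/10/11
[I2] 2/12/14/15  (RAW R2: wait I1 write@11)
[I3] 3/4/5/13  (WAR R3: wait I2 read@12)
[I4] 12/13/21/22  (struct: DIV busy until I1 writes@11)
[I5] 14/16/17/18  (struct: INT busy until I3 writes@13; RAW R0: wait I2 write@15)
[I6] 23/24/32/33  (struct: DIV busy until I4 writes@22)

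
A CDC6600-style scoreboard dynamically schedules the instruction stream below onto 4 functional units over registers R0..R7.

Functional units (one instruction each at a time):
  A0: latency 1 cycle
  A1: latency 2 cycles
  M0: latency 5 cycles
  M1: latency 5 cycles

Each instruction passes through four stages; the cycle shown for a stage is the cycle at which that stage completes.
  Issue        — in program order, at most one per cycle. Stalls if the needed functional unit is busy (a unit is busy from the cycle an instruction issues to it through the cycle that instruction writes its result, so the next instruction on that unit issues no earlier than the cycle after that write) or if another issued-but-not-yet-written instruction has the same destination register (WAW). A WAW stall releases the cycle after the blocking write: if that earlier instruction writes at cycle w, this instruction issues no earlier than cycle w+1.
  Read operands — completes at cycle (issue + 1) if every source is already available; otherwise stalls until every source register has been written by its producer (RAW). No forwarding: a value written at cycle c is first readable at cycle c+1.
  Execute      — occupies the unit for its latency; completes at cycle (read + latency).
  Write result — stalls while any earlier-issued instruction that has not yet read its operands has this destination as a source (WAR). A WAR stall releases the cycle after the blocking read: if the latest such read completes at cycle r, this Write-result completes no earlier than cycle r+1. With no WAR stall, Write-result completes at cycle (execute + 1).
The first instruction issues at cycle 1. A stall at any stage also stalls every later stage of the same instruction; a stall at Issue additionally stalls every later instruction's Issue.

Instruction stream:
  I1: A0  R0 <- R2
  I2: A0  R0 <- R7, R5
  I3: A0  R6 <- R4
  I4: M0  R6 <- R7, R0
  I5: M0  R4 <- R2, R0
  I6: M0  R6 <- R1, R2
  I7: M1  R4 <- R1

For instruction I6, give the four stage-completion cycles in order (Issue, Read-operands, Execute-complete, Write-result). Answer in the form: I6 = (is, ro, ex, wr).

I1: IS=1 RO=2 EX=3 WR=4
I2: IS=5 RO=6 EX=7 WR=8  [struct: A0 busy until I1 writes@4]
I3: IS=9 RO=10 EX=11 WR=12  [struct: A0 busy until I2 writes@8]
I4: IS=13 RO=14 EX=19 WR=20  [WAW R6: wait I3 write@12]
I5: IS=21 RO=22 EX=27 WR=28  [struct: M0 busy until I4 writes@20]
I6: IS=29 RO=30 EX=35 WR=36  [struct: M0 busy until I5 writes@28]
I7: IS=30 RO=31 EX=36 WR=37

I6 = (29, 30, 35, 36)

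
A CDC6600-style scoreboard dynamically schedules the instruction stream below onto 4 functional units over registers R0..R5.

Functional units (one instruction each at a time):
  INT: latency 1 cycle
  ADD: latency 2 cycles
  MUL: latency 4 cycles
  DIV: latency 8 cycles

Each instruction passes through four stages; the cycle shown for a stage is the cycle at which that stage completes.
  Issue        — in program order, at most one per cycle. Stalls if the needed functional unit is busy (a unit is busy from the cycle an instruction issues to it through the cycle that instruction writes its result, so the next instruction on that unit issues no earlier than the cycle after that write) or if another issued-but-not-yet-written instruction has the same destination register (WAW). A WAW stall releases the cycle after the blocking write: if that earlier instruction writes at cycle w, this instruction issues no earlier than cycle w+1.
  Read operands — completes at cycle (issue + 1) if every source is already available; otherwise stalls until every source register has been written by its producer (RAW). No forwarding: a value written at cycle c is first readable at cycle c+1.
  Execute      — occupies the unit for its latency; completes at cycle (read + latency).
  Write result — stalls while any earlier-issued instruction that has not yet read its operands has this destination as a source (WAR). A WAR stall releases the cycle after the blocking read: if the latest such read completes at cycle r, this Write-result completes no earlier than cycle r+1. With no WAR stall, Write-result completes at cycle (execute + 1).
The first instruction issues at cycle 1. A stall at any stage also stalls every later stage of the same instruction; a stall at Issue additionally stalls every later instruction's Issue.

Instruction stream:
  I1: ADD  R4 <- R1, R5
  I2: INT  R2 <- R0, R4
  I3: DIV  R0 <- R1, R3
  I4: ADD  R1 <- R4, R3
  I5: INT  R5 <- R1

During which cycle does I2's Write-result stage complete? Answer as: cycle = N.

cycle = 8

cycle 1: I1 issues→ADD
cycle 2: I1 reads; I2 issues→INT
cycle 3: I3 issues→DIV
cycle 4: I1 exec-done; I3 reads
cycle 5: I1 writes R4
cycle 6: I2 reads; I4 issues→ADD
cycle 7: I2 exec-done; I4 reads
cycle 8: I2 writes R2
cycle 9: I4 exec-done; I5 issues→INT
cycle 10: I4 writes R1
cycle 11: I5 reads
cycle 12: I3 exec-done; I5 exec-done
cycle 13: I3 writes R0; I5 writes R5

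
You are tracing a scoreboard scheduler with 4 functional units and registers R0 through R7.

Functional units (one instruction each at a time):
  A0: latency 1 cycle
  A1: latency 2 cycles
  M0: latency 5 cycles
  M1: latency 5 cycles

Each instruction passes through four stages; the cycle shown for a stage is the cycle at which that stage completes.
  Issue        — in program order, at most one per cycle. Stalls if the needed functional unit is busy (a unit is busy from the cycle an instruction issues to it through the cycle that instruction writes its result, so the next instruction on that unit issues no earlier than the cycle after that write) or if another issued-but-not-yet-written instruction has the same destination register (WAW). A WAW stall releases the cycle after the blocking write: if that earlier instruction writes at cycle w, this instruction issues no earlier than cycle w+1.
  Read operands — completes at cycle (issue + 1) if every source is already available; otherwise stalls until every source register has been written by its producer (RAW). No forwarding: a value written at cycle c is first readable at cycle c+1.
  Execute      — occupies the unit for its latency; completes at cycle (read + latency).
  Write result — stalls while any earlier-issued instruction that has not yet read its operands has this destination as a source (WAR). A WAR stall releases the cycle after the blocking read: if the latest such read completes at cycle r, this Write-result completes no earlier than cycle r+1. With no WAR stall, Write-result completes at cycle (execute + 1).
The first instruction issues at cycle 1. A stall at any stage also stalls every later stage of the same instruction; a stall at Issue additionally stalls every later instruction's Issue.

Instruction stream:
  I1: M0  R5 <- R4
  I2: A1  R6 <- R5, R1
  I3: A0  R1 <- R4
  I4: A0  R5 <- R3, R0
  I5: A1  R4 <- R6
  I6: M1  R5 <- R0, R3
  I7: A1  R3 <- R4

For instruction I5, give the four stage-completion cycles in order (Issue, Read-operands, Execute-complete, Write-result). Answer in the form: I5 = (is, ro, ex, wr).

c1: issue I1 (M0)
c2: I1 read-ops; issue I2 (A1)
c3: issue I3 (A0)
c4: I3 read-ops
c5: I3 finished on A0
c7: I1 finished on M0
c8: I1→R5
c9: I2 read-ops
c10: I3→R1
c11: I2 finished on A1; issue I4 (A0)
c12: I2→R6; I4 read-ops
c13: I4 finished on A0; issue I5 (A1)
c14: I4→R5; I5 read-ops
c15: issue I6 (M1)
c16: I5 finished on A1; I6 read-ops
c17: I5→R4
c18: issue I7 (A1)
c19: I7 read-ops
c21: I6 finished on M1; I7 finished on A1
c22: I6→R5; I7→R3

I5 = (13, 14, 16, 17)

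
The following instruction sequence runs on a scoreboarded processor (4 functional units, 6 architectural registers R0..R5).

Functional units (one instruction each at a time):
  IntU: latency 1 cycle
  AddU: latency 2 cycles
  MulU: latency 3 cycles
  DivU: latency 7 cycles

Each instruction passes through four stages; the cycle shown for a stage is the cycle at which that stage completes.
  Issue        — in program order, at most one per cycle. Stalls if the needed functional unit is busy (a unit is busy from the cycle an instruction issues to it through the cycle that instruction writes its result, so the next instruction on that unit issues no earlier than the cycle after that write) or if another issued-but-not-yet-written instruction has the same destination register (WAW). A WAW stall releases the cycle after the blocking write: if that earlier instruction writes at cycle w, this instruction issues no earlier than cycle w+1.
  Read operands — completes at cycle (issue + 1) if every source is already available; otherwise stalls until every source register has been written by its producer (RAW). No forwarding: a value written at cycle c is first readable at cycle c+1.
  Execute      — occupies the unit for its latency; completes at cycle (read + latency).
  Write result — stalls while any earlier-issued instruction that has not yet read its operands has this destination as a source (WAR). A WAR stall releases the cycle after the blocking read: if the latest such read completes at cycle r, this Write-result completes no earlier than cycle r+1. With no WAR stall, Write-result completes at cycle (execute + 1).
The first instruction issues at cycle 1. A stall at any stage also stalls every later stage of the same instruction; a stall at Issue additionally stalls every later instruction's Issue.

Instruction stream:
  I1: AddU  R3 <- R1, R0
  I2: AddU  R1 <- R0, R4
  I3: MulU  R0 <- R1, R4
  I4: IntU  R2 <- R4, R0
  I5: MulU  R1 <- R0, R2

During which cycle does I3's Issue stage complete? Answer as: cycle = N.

[1] issue I1 (AddU)
[2] I1 read-ops
[4] I1 finished on AddU
[5] I1→R3
[6] issue I2 (AddU)
[7] I2 read-ops · issue I3 (MulU)
[8] issue I4 (IntU)
[9] I2 finished on AddU
[10] I2→R1
[11] I3 read-ops
[14] I3 finished on MulU
[15] I3→R0
[16] I4 read-ops · issue I5 (MulU)
[17] I4 finished on IntU
[18] I4→R2
[19] I5 read-ops
[22] I5 finished on MulU
[23] I5→R1

cycle = 7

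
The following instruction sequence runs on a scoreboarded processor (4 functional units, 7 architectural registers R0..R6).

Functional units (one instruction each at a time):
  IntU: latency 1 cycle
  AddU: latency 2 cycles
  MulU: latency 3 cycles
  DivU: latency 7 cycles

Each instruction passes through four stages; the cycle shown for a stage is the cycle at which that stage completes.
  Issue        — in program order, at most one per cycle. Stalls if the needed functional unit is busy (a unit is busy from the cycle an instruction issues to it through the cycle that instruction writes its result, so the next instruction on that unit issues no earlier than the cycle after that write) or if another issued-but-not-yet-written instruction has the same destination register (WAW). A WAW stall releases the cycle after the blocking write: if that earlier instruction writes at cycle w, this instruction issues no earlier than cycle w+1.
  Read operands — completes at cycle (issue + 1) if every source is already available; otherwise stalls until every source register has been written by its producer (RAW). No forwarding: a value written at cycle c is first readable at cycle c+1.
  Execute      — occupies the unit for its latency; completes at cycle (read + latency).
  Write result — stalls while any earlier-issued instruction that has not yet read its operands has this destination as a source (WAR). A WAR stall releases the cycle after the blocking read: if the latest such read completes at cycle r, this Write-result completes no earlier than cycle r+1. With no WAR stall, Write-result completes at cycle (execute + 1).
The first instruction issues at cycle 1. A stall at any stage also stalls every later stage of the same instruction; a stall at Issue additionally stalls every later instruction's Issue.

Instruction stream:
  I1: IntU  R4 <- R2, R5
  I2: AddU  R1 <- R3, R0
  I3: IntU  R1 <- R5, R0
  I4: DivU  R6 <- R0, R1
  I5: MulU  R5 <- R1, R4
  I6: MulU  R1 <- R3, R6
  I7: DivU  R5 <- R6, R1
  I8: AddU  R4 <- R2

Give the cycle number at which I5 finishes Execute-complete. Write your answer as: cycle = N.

c1: I1 dispatched to IntU
c2: I1 operands ready, I2 dispatched to AddU
c3: I1 complete, I2 operands ready
c4: R4←I1
c5: I2 complete
c6: R1←I2
c7: I3 dispatched to IntU
c8: I3 operands ready, I4 dispatched to DivU
c9: I3 complete, I5 dispatched to MulU
c10: R1←I3
c11: I4 operands ready, I5 operands ready
c14: I5 complete
c15: R5←I5
c16: I6 dispatched to MulU
c18: I4 complete
c19: R6←I4
c20: I6 operands ready, I7 dispatched to DivU
c21: I8 dispatched to AddU
c22: I8 operands ready
c23: I6 complete
c24: R1←I6, I8 complete
c25: I7 operands ready, R4←I8
c32: I7 complete
c33: R5←I7

cycle = 14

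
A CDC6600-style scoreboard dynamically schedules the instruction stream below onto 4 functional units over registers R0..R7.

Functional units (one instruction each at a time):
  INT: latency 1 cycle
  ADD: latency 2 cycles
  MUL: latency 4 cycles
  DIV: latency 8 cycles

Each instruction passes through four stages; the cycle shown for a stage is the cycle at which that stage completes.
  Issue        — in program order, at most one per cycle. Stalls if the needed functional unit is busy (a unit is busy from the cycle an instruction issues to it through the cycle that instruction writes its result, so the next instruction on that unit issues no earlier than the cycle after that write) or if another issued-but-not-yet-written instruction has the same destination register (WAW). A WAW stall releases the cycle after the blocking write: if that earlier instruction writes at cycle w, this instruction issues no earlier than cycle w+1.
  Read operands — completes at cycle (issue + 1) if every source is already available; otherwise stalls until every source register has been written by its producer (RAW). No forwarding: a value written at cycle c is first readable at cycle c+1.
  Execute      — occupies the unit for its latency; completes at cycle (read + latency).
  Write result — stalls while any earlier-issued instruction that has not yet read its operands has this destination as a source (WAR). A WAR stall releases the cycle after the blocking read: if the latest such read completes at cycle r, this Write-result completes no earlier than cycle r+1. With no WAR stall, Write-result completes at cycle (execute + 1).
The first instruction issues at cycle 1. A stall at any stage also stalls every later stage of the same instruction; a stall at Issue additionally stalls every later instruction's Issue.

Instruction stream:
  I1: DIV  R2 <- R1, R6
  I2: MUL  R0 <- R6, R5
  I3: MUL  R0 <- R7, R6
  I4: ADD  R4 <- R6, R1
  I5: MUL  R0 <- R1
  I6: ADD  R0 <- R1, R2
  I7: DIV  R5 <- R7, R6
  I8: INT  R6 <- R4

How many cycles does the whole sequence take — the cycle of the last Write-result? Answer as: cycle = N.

cycle = 34

t=1  issue I1 (DIV)
t=2  I1 read-ops · issue I2 (MUL)
t=3  I2 read-ops
t=7  I2 finished on MUL
t=8  I2→R0
t=9  issue I3 (MUL)
t=10  I1 finished on DIV · I3 read-ops · issue I4 (ADD)
t=11  I1→R2 · I4 read-ops
t=13  I4 finished on ADD
t=14  I3 finished on MUL · I4→R4
t=15  I3→R0
t=16  issue I5 (MUL)
t=17  I5 read-ops
t=21  I5 finished on MUL
t=22  I5→R0
t=23  issue I6 (ADD)
t=24  I6 read-ops · issue I7 (DIV)
t=25  I7 read-ops · issue I8 (INT)
t=26  I6 finished on ADD · I8 read-ops
t=27  I6→R0 · I8 finished on INT
t=28  I8→R6
t=33  I7 finished on DIV
t=34  I7→R5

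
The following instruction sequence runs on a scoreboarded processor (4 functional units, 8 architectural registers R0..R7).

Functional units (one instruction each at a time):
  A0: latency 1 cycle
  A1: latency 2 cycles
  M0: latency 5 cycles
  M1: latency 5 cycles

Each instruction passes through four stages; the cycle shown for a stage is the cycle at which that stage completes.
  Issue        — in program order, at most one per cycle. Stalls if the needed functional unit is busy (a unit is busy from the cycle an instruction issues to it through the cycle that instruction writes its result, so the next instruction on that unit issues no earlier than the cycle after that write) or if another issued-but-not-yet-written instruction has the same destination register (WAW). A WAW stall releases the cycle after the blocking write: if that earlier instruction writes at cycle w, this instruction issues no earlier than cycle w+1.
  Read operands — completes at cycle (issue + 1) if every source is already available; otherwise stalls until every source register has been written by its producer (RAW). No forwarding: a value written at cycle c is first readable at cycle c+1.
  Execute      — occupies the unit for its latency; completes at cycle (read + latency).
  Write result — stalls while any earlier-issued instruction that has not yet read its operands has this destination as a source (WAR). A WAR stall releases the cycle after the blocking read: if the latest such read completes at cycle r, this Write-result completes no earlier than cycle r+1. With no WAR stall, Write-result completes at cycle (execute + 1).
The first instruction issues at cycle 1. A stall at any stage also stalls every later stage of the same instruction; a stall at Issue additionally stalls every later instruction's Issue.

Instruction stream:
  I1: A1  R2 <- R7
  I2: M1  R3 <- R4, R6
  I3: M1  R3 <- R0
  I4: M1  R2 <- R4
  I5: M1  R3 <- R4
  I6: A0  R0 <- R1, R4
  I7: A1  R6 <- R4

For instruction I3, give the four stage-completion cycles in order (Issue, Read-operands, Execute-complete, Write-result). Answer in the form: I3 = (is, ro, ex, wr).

t=1  I1→A1
t=2  I1 RO | I2→M1
t=3  I2 RO
t=4  I1 EX
t=5  I1 WR R2
t=8  I2 EX
t=9  I2 WR R3
t=10  I3→M1
t=11  I3 RO
t=16  I3 EX
t=17  I3 WR R3
t=18  I4→M1
t=19  I4 RO
t=24  I4 EX
t=25  I4 WR R2
t=26  I5→M1
t=27  I5 RO | I6→A0
t=28  I6 RO | I7→A1
t=29  I6 EX | I7 RO
t=30  I6 WR R0
t=31  I7 EX
t=32  I5 EX | I7 WR R6
t=33  I5 WR R3

I3 = (10, 11, 16, 17)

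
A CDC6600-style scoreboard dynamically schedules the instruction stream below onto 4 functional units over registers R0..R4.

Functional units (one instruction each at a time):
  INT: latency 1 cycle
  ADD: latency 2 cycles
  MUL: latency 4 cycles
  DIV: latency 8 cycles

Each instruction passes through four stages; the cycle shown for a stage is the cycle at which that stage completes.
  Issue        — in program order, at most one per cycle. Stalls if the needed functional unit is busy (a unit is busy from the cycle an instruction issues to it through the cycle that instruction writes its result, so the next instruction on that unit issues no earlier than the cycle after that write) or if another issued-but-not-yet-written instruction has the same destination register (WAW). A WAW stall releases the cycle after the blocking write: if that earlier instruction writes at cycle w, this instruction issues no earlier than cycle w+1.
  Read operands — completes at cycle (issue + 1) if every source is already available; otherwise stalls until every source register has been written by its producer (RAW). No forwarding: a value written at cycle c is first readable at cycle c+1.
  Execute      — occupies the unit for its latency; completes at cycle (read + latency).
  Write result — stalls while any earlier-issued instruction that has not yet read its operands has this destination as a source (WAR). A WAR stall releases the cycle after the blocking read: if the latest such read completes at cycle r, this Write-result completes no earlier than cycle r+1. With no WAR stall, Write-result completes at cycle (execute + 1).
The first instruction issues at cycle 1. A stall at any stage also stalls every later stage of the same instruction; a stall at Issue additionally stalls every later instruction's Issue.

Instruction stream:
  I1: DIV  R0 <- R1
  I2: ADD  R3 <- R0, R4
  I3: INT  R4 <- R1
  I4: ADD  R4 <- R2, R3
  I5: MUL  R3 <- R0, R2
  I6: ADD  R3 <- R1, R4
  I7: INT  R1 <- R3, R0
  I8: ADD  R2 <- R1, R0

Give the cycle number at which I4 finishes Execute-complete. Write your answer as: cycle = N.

cycle = 19

t=1  I1 dispatched to DIV
t=2  I1 operands ready · I2 dispatched to ADD
t=3  I3 dispatched to INT
t=4  I3 operands ready
t=5  I3 complete
t=10  I1 complete
t=11  R0←I1
t=12  I2 operands ready
t=13  R4←I3
t=14  I2 complete
t=15  R3←I2
t=16  I4 dispatched to ADD
t=17  I4 operands ready · I5 dispatched to MUL
t=18  I5 operands ready
t=19  I4 complete
t=20  R4←I4
t=22  I5 complete
t=23  R3←I5
t=24  I6 dispatched to ADD
t=25  I6 operands ready · I7 dispatched to INT
t=27  I6 complete
t=28  R3←I6
t=29  I7 operands ready · I8 dispatched to ADD
t=30  I7 complete
t=31  R1←I7
t=32  I8 operands ready
t=34  I8 complete
t=35  R2←I8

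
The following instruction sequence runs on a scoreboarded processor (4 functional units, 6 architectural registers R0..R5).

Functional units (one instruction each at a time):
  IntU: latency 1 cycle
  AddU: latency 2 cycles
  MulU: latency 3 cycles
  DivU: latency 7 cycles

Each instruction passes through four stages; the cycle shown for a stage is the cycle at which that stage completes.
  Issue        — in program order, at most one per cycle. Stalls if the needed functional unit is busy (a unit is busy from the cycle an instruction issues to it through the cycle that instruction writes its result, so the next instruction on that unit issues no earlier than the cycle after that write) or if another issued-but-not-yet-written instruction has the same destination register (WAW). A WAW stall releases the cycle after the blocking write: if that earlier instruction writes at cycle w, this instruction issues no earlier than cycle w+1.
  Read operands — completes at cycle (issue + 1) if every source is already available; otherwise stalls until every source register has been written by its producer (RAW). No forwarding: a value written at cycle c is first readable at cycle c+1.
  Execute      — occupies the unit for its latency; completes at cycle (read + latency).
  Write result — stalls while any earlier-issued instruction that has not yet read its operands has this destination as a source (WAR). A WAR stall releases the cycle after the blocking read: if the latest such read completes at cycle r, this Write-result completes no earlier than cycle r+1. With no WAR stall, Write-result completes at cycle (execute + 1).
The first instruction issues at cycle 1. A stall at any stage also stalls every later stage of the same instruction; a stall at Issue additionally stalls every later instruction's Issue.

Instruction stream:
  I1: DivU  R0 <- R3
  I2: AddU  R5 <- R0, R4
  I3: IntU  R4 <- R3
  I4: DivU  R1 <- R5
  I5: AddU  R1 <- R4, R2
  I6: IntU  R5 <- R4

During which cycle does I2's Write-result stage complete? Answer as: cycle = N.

cycle = 14

[1] I1 issues→DivU
[2] I1 reads, I2 issues→AddU
[3] I3 issues→IntU
[4] I3 reads
[5] I3 exec-done
[9] I1 exec-done
[10] I1 writes R0
[11] I2 reads, I4 issues→DivU
[12] I3 writes R4
[13] I2 exec-done
[14] I2 writes R5
[15] I4 reads
[22] I4 exec-done
[23] I4 writes R1
[24] I5 issues→AddU
[25] I5 reads, I6 issues→IntU
[26] I6 reads
[27] I5 exec-done, I6 exec-done
[28] I5 writes R1, I6 writes R5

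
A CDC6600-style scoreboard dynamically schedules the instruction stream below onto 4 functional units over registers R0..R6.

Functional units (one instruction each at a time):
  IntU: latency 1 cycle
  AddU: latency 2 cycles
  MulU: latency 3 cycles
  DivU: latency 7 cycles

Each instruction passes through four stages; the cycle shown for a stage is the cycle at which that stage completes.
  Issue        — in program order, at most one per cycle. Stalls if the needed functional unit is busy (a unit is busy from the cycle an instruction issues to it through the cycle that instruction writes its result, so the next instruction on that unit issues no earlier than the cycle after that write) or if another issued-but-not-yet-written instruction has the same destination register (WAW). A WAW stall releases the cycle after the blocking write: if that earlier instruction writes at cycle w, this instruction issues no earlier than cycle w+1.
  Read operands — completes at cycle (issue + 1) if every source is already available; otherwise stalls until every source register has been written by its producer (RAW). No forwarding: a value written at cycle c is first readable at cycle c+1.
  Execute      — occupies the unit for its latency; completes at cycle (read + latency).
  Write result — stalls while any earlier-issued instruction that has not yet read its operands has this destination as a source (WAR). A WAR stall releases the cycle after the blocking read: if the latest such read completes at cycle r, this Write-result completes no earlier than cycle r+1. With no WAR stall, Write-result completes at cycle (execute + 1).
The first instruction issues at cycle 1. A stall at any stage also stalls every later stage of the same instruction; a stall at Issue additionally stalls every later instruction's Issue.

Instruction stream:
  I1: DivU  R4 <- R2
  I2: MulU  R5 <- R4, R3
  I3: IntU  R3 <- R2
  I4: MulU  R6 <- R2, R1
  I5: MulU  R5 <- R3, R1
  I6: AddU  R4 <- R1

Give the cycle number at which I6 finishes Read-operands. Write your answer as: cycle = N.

cycle = 24

c1: issue I1 (DivU)
c2: I1 read-ops; issue I2 (MulU)
c3: issue I3 (IntU)
c4: I3 read-ops
c5: I3 finished on IntU
c9: I1 finished on DivU
c10: I1→R4
c11: I2 read-ops
c12: I3→R3
c14: I2 finished on MulU
c15: I2→R5
c16: issue I4 (MulU)
c17: I4 read-ops
c20: I4 finished on MulU
c21: I4→R6
c22: issue I5 (MulU)
c23: I5 read-ops; issue I6 (AddU)
c24: I6 read-ops
c26: I5 finished on MulU; I6 finished on AddU
c27: I5→R5; I6→R4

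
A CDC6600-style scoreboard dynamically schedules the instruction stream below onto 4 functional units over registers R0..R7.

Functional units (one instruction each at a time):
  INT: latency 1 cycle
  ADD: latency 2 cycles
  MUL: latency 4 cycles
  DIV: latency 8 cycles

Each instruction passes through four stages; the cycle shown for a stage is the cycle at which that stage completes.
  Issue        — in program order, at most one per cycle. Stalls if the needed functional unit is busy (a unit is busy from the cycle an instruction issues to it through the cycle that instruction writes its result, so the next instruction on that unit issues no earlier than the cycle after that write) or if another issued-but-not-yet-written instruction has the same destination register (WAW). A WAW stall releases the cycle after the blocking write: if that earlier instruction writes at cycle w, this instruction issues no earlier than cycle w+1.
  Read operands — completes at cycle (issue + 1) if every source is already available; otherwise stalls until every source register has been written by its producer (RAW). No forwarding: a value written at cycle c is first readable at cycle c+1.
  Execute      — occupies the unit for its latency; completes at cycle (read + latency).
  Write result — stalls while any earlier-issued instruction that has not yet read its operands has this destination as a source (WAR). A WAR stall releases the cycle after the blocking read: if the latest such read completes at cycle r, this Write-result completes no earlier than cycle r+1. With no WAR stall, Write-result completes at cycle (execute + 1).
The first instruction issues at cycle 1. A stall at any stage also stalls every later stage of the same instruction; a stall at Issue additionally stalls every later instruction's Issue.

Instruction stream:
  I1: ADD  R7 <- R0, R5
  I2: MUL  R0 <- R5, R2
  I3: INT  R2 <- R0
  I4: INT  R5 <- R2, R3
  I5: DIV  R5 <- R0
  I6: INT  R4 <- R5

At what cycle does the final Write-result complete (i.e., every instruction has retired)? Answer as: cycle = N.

cycle = 29

t=1  I1→ADD
t=2  I1 RO | I2→MUL
t=3  I2 RO | I3→INT
t=4  I1 EX
t=5  I1 WR R7
t=7  I2 EX
t=8  I2 WR R0
t=9  I3 RO
t=10  I3 EX
t=11  I3 WR R2
t=12  I4→INT
t=13  I4 RO
t=14  I4 EX
t=15  I4 WR R5
t=16  I5→DIV
t=17  I5 RO | I6→INT
t=25  I5 EX
t=26  I5 WR R5
t=27  I6 RO
t=28  I6 EX
t=29  I6 WR R4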